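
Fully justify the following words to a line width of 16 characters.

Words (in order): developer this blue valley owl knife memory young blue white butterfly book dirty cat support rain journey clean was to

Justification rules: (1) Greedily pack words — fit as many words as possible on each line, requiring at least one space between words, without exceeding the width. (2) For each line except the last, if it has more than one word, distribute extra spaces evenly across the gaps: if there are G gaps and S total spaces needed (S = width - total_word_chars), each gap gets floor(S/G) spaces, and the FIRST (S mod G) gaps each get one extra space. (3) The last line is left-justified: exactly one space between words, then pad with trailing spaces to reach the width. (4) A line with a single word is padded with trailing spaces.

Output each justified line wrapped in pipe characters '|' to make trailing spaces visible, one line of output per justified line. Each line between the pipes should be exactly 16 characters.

Line 1: ['developer', 'this'] (min_width=14, slack=2)
Line 2: ['blue', 'valley', 'owl'] (min_width=15, slack=1)
Line 3: ['knife', 'memory'] (min_width=12, slack=4)
Line 4: ['young', 'blue', 'white'] (min_width=16, slack=0)
Line 5: ['butterfly', 'book'] (min_width=14, slack=2)
Line 6: ['dirty', 'cat'] (min_width=9, slack=7)
Line 7: ['support', 'rain'] (min_width=12, slack=4)
Line 8: ['journey', 'clean'] (min_width=13, slack=3)
Line 9: ['was', 'to'] (min_width=6, slack=10)

Answer: |developer   this|
|blue  valley owl|
|knife     memory|
|young blue white|
|butterfly   book|
|dirty        cat|
|support     rain|
|journey    clean|
|was to          |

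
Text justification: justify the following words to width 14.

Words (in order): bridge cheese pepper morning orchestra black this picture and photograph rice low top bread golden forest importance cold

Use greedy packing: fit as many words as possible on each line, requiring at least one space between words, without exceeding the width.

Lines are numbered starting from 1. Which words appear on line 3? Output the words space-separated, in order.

Answer: orchestra

Derivation:
Line 1: ['bridge', 'cheese'] (min_width=13, slack=1)
Line 2: ['pepper', 'morning'] (min_width=14, slack=0)
Line 3: ['orchestra'] (min_width=9, slack=5)
Line 4: ['black', 'this'] (min_width=10, slack=4)
Line 5: ['picture', 'and'] (min_width=11, slack=3)
Line 6: ['photograph'] (min_width=10, slack=4)
Line 7: ['rice', 'low', 'top'] (min_width=12, slack=2)
Line 8: ['bread', 'golden'] (min_width=12, slack=2)
Line 9: ['forest'] (min_width=6, slack=8)
Line 10: ['importance'] (min_width=10, slack=4)
Line 11: ['cold'] (min_width=4, slack=10)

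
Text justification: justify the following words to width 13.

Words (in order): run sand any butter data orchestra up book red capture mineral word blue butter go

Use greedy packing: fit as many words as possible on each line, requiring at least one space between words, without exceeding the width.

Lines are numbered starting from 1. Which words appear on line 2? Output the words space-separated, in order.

Line 1: ['run', 'sand', 'any'] (min_width=12, slack=1)
Line 2: ['butter', 'data'] (min_width=11, slack=2)
Line 3: ['orchestra', 'up'] (min_width=12, slack=1)
Line 4: ['book', 'red'] (min_width=8, slack=5)
Line 5: ['capture'] (min_width=7, slack=6)
Line 6: ['mineral', 'word'] (min_width=12, slack=1)
Line 7: ['blue', 'butter'] (min_width=11, slack=2)
Line 8: ['go'] (min_width=2, slack=11)

Answer: butter data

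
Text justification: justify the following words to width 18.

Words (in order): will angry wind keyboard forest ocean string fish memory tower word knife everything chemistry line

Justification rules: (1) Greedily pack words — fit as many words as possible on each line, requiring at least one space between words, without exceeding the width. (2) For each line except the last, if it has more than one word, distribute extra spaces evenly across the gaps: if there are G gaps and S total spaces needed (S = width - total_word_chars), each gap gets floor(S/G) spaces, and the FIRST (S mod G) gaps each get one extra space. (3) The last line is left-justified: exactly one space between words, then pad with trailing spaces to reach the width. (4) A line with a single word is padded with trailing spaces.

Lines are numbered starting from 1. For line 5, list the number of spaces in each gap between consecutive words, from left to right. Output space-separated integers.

Line 1: ['will', 'angry', 'wind'] (min_width=15, slack=3)
Line 2: ['keyboard', 'forest'] (min_width=15, slack=3)
Line 3: ['ocean', 'string', 'fish'] (min_width=17, slack=1)
Line 4: ['memory', 'tower', 'word'] (min_width=17, slack=1)
Line 5: ['knife', 'everything'] (min_width=16, slack=2)
Line 6: ['chemistry', 'line'] (min_width=14, slack=4)

Answer: 3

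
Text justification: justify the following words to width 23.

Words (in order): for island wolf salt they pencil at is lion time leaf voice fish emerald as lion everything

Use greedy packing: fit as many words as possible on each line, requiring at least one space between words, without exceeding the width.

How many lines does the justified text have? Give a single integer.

Line 1: ['for', 'island', 'wolf', 'salt'] (min_width=20, slack=3)
Line 2: ['they', 'pencil', 'at', 'is', 'lion'] (min_width=22, slack=1)
Line 3: ['time', 'leaf', 'voice', 'fish'] (min_width=20, slack=3)
Line 4: ['emerald', 'as', 'lion'] (min_width=15, slack=8)
Line 5: ['everything'] (min_width=10, slack=13)
Total lines: 5

Answer: 5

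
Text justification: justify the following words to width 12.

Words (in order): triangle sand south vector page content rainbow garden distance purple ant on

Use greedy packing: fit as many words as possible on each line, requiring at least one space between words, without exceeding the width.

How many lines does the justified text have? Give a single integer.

Answer: 9

Derivation:
Line 1: ['triangle'] (min_width=8, slack=4)
Line 2: ['sand', 'south'] (min_width=10, slack=2)
Line 3: ['vector', 'page'] (min_width=11, slack=1)
Line 4: ['content'] (min_width=7, slack=5)
Line 5: ['rainbow'] (min_width=7, slack=5)
Line 6: ['garden'] (min_width=6, slack=6)
Line 7: ['distance'] (min_width=8, slack=4)
Line 8: ['purple', 'ant'] (min_width=10, slack=2)
Line 9: ['on'] (min_width=2, slack=10)
Total lines: 9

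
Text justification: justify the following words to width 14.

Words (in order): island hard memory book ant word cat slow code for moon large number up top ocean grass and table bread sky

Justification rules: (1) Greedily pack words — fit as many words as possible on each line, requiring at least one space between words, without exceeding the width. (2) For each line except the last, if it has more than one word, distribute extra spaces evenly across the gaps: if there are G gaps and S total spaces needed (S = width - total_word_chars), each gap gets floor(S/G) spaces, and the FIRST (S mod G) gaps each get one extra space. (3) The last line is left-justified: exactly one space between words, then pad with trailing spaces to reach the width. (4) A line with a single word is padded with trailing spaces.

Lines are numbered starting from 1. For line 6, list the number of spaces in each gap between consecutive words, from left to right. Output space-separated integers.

Line 1: ['island', 'hard'] (min_width=11, slack=3)
Line 2: ['memory', 'book'] (min_width=11, slack=3)
Line 3: ['ant', 'word', 'cat'] (min_width=12, slack=2)
Line 4: ['slow', 'code', 'for'] (min_width=13, slack=1)
Line 5: ['moon', 'large'] (min_width=10, slack=4)
Line 6: ['number', 'up', 'top'] (min_width=13, slack=1)
Line 7: ['ocean', 'grass'] (min_width=11, slack=3)
Line 8: ['and', 'table'] (min_width=9, slack=5)
Line 9: ['bread', 'sky'] (min_width=9, slack=5)

Answer: 2 1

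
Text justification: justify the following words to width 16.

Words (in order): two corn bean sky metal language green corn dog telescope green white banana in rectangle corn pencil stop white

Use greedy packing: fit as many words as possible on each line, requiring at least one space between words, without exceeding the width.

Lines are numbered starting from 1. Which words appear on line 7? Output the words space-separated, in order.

Answer: rectangle corn

Derivation:
Line 1: ['two', 'corn', 'bean'] (min_width=13, slack=3)
Line 2: ['sky', 'metal'] (min_width=9, slack=7)
Line 3: ['language', 'green'] (min_width=14, slack=2)
Line 4: ['corn', 'dog'] (min_width=8, slack=8)
Line 5: ['telescope', 'green'] (min_width=15, slack=1)
Line 6: ['white', 'banana', 'in'] (min_width=15, slack=1)
Line 7: ['rectangle', 'corn'] (min_width=14, slack=2)
Line 8: ['pencil', 'stop'] (min_width=11, slack=5)
Line 9: ['white'] (min_width=5, slack=11)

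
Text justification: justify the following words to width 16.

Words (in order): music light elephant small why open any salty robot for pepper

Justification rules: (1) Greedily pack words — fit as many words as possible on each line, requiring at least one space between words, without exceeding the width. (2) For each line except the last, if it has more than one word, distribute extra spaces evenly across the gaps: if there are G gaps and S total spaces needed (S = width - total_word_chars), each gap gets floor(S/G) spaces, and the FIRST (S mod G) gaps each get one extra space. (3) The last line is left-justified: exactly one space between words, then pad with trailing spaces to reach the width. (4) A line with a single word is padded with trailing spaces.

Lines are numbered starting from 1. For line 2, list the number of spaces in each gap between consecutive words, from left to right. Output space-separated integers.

Answer: 3

Derivation:
Line 1: ['music', 'light'] (min_width=11, slack=5)
Line 2: ['elephant', 'small'] (min_width=14, slack=2)
Line 3: ['why', 'open', 'any'] (min_width=12, slack=4)
Line 4: ['salty', 'robot', 'for'] (min_width=15, slack=1)
Line 5: ['pepper'] (min_width=6, slack=10)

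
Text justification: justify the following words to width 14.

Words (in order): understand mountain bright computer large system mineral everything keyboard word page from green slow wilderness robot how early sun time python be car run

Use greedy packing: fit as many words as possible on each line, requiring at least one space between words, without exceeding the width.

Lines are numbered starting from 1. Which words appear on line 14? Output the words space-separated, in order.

Line 1: ['understand'] (min_width=10, slack=4)
Line 2: ['mountain'] (min_width=8, slack=6)
Line 3: ['bright'] (min_width=6, slack=8)
Line 4: ['computer', 'large'] (min_width=14, slack=0)
Line 5: ['system', 'mineral'] (min_width=14, slack=0)
Line 6: ['everything'] (min_width=10, slack=4)
Line 7: ['keyboard', 'word'] (min_width=13, slack=1)
Line 8: ['page', 'from'] (min_width=9, slack=5)
Line 9: ['green', 'slow'] (min_width=10, slack=4)
Line 10: ['wilderness'] (min_width=10, slack=4)
Line 11: ['robot', 'how'] (min_width=9, slack=5)
Line 12: ['early', 'sun', 'time'] (min_width=14, slack=0)
Line 13: ['python', 'be', 'car'] (min_width=13, slack=1)
Line 14: ['run'] (min_width=3, slack=11)

Answer: run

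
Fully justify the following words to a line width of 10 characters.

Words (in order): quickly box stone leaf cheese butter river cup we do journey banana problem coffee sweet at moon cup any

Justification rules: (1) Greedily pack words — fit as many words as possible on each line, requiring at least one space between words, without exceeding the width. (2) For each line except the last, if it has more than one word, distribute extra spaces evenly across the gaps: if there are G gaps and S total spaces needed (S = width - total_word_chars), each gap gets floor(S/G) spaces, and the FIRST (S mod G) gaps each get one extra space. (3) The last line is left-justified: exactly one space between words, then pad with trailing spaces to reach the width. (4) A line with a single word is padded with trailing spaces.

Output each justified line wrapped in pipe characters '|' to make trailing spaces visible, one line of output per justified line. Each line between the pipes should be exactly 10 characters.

Answer: |quickly   |
|box  stone|
|leaf      |
|cheese    |
|butter    |
|river  cup|
|we      do|
|journey   |
|banana    |
|problem   |
|coffee    |
|sweet   at|
|moon   cup|
|any       |

Derivation:
Line 1: ['quickly'] (min_width=7, slack=3)
Line 2: ['box', 'stone'] (min_width=9, slack=1)
Line 3: ['leaf'] (min_width=4, slack=6)
Line 4: ['cheese'] (min_width=6, slack=4)
Line 5: ['butter'] (min_width=6, slack=4)
Line 6: ['river', 'cup'] (min_width=9, slack=1)
Line 7: ['we', 'do'] (min_width=5, slack=5)
Line 8: ['journey'] (min_width=7, slack=3)
Line 9: ['banana'] (min_width=6, slack=4)
Line 10: ['problem'] (min_width=7, slack=3)
Line 11: ['coffee'] (min_width=6, slack=4)
Line 12: ['sweet', 'at'] (min_width=8, slack=2)
Line 13: ['moon', 'cup'] (min_width=8, slack=2)
Line 14: ['any'] (min_width=3, slack=7)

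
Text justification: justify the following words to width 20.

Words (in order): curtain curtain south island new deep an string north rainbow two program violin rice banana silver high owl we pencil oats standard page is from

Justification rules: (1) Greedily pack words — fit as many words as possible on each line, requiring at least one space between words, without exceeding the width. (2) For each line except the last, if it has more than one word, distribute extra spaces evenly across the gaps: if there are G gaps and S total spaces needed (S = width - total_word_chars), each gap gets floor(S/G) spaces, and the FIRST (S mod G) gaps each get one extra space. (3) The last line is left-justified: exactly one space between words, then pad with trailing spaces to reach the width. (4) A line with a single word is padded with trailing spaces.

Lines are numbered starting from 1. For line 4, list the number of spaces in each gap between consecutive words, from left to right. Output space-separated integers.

Answer: 2 1

Derivation:
Line 1: ['curtain', 'curtain'] (min_width=15, slack=5)
Line 2: ['south', 'island', 'new'] (min_width=16, slack=4)
Line 3: ['deep', 'an', 'string', 'north'] (min_width=20, slack=0)
Line 4: ['rainbow', 'two', 'program'] (min_width=19, slack=1)
Line 5: ['violin', 'rice', 'banana'] (min_width=18, slack=2)
Line 6: ['silver', 'high', 'owl', 'we'] (min_width=18, slack=2)
Line 7: ['pencil', 'oats', 'standard'] (min_width=20, slack=0)
Line 8: ['page', 'is', 'from'] (min_width=12, slack=8)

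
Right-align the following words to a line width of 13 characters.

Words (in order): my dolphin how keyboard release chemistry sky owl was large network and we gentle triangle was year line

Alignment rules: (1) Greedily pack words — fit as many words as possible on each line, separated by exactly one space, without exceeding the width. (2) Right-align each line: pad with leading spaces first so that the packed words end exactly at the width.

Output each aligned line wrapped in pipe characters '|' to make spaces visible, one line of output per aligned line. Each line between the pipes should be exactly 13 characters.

Answer: |   my dolphin|
| how keyboard|
|      release|
|chemistry sky|
|owl was large|
|  network and|
|    we gentle|
| triangle was|
|    year line|

Derivation:
Line 1: ['my', 'dolphin'] (min_width=10, slack=3)
Line 2: ['how', 'keyboard'] (min_width=12, slack=1)
Line 3: ['release'] (min_width=7, slack=6)
Line 4: ['chemistry', 'sky'] (min_width=13, slack=0)
Line 5: ['owl', 'was', 'large'] (min_width=13, slack=0)
Line 6: ['network', 'and'] (min_width=11, slack=2)
Line 7: ['we', 'gentle'] (min_width=9, slack=4)
Line 8: ['triangle', 'was'] (min_width=12, slack=1)
Line 9: ['year', 'line'] (min_width=9, slack=4)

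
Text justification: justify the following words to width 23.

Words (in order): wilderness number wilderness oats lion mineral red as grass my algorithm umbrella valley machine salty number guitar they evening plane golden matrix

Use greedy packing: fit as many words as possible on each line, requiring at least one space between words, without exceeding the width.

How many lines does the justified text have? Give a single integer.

Line 1: ['wilderness', 'number'] (min_width=17, slack=6)
Line 2: ['wilderness', 'oats', 'lion'] (min_width=20, slack=3)
Line 3: ['mineral', 'red', 'as', 'grass', 'my'] (min_width=23, slack=0)
Line 4: ['algorithm', 'umbrella'] (min_width=18, slack=5)
Line 5: ['valley', 'machine', 'salty'] (min_width=20, slack=3)
Line 6: ['number', 'guitar', 'they'] (min_width=18, slack=5)
Line 7: ['evening', 'plane', 'golden'] (min_width=20, slack=3)
Line 8: ['matrix'] (min_width=6, slack=17)
Total lines: 8

Answer: 8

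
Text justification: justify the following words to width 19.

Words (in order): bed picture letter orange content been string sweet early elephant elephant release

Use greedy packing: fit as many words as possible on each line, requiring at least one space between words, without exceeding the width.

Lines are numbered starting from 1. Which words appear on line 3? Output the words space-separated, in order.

Answer: string sweet early

Derivation:
Line 1: ['bed', 'picture', 'letter'] (min_width=18, slack=1)
Line 2: ['orange', 'content', 'been'] (min_width=19, slack=0)
Line 3: ['string', 'sweet', 'early'] (min_width=18, slack=1)
Line 4: ['elephant', 'elephant'] (min_width=17, slack=2)
Line 5: ['release'] (min_width=7, slack=12)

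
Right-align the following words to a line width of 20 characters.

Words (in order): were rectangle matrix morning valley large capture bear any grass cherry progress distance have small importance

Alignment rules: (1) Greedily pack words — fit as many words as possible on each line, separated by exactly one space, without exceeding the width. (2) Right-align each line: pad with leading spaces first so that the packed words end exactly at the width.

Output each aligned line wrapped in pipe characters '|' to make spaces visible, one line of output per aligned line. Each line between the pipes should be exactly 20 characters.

Line 1: ['were', 'rectangle'] (min_width=14, slack=6)
Line 2: ['matrix', 'morning'] (min_width=14, slack=6)
Line 3: ['valley', 'large', 'capture'] (min_width=20, slack=0)
Line 4: ['bear', 'any', 'grass'] (min_width=14, slack=6)
Line 5: ['cherry', 'progress'] (min_width=15, slack=5)
Line 6: ['distance', 'have', 'small'] (min_width=19, slack=1)
Line 7: ['importance'] (min_width=10, slack=10)

Answer: |      were rectangle|
|      matrix morning|
|valley large capture|
|      bear any grass|
|     cherry progress|
| distance have small|
|          importance|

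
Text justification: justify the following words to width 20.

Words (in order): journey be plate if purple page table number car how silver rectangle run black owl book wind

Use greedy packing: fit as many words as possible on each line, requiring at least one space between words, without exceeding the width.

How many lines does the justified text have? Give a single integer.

Line 1: ['journey', 'be', 'plate', 'if'] (min_width=19, slack=1)
Line 2: ['purple', 'page', 'table'] (min_width=17, slack=3)
Line 3: ['number', 'car', 'how'] (min_width=14, slack=6)
Line 4: ['silver', 'rectangle', 'run'] (min_width=20, slack=0)
Line 5: ['black', 'owl', 'book', 'wind'] (min_width=19, slack=1)
Total lines: 5

Answer: 5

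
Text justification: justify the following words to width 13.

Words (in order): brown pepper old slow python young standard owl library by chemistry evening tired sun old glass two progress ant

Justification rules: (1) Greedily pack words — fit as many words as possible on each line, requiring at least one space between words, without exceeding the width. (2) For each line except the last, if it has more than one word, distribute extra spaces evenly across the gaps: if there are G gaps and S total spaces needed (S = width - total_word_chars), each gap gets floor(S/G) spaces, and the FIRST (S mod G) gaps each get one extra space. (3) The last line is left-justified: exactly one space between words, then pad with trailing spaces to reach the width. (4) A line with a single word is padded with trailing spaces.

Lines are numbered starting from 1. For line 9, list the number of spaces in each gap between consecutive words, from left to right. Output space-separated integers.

Line 1: ['brown', 'pepper'] (min_width=12, slack=1)
Line 2: ['old', 'slow'] (min_width=8, slack=5)
Line 3: ['python', 'young'] (min_width=12, slack=1)
Line 4: ['standard', 'owl'] (min_width=12, slack=1)
Line 5: ['library', 'by'] (min_width=10, slack=3)
Line 6: ['chemistry'] (min_width=9, slack=4)
Line 7: ['evening', 'tired'] (min_width=13, slack=0)
Line 8: ['sun', 'old', 'glass'] (min_width=13, slack=0)
Line 9: ['two', 'progress'] (min_width=12, slack=1)
Line 10: ['ant'] (min_width=3, slack=10)

Answer: 2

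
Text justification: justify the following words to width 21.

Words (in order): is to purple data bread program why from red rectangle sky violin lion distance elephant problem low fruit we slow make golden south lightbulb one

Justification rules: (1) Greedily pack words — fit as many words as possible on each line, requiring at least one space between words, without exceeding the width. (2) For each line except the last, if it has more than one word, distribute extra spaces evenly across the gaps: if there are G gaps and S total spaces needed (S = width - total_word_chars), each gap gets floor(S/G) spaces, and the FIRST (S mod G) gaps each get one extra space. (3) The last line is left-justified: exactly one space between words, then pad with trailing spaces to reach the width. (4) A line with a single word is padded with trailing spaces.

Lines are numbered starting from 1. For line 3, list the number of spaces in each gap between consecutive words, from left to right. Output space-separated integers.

Answer: 3 2

Derivation:
Line 1: ['is', 'to', 'purple', 'data'] (min_width=17, slack=4)
Line 2: ['bread', 'program', 'why'] (min_width=17, slack=4)
Line 3: ['from', 'red', 'rectangle'] (min_width=18, slack=3)
Line 4: ['sky', 'violin', 'lion'] (min_width=15, slack=6)
Line 5: ['distance', 'elephant'] (min_width=17, slack=4)
Line 6: ['problem', 'low', 'fruit', 'we'] (min_width=20, slack=1)
Line 7: ['slow', 'make', 'golden'] (min_width=16, slack=5)
Line 8: ['south', 'lightbulb', 'one'] (min_width=19, slack=2)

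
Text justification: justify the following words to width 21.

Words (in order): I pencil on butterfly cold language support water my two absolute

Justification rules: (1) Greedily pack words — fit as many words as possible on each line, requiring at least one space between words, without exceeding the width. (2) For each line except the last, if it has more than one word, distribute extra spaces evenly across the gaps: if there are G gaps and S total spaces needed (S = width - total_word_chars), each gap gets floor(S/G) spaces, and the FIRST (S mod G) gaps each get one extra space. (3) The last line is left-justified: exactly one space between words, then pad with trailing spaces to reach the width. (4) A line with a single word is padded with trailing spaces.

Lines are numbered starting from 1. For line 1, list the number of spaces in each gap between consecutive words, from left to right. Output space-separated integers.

Line 1: ['I', 'pencil', 'on', 'butterfly'] (min_width=21, slack=0)
Line 2: ['cold', 'language', 'support'] (min_width=21, slack=0)
Line 3: ['water', 'my', 'two', 'absolute'] (min_width=21, slack=0)

Answer: 1 1 1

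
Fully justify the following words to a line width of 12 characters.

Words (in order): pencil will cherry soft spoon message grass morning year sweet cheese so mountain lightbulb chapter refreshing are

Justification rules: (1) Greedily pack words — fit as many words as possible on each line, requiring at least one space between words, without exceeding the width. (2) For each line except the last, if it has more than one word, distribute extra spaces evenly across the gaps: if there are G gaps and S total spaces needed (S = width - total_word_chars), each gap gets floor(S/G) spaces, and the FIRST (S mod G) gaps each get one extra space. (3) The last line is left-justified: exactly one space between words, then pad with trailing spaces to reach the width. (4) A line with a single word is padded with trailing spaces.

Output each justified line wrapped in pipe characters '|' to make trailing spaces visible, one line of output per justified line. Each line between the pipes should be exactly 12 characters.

Answer: |pencil  will|
|cherry  soft|
|spoon       |
|message     |
|grass       |
|morning year|
|sweet cheese|
|so  mountain|
|lightbulb   |
|chapter     |
|refreshing  |
|are         |

Derivation:
Line 1: ['pencil', 'will'] (min_width=11, slack=1)
Line 2: ['cherry', 'soft'] (min_width=11, slack=1)
Line 3: ['spoon'] (min_width=5, slack=7)
Line 4: ['message'] (min_width=7, slack=5)
Line 5: ['grass'] (min_width=5, slack=7)
Line 6: ['morning', 'year'] (min_width=12, slack=0)
Line 7: ['sweet', 'cheese'] (min_width=12, slack=0)
Line 8: ['so', 'mountain'] (min_width=11, slack=1)
Line 9: ['lightbulb'] (min_width=9, slack=3)
Line 10: ['chapter'] (min_width=7, slack=5)
Line 11: ['refreshing'] (min_width=10, slack=2)
Line 12: ['are'] (min_width=3, slack=9)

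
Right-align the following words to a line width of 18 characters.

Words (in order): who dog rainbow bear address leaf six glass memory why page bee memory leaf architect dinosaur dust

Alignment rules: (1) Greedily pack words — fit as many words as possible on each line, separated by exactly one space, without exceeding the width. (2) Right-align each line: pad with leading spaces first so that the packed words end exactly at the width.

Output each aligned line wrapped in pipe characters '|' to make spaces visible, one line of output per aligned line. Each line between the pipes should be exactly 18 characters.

Answer: |   who dog rainbow|
| bear address leaf|
|  six glass memory|
|      why page bee|
|       memory leaf|
|architect dinosaur|
|              dust|

Derivation:
Line 1: ['who', 'dog', 'rainbow'] (min_width=15, slack=3)
Line 2: ['bear', 'address', 'leaf'] (min_width=17, slack=1)
Line 3: ['six', 'glass', 'memory'] (min_width=16, slack=2)
Line 4: ['why', 'page', 'bee'] (min_width=12, slack=6)
Line 5: ['memory', 'leaf'] (min_width=11, slack=7)
Line 6: ['architect', 'dinosaur'] (min_width=18, slack=0)
Line 7: ['dust'] (min_width=4, slack=14)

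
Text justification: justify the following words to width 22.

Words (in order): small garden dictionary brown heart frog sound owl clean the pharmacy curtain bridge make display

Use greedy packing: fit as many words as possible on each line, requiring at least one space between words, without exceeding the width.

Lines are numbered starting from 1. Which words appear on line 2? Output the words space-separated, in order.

Answer: dictionary brown heart

Derivation:
Line 1: ['small', 'garden'] (min_width=12, slack=10)
Line 2: ['dictionary', 'brown', 'heart'] (min_width=22, slack=0)
Line 3: ['frog', 'sound', 'owl', 'clean'] (min_width=20, slack=2)
Line 4: ['the', 'pharmacy', 'curtain'] (min_width=20, slack=2)
Line 5: ['bridge', 'make', 'display'] (min_width=19, slack=3)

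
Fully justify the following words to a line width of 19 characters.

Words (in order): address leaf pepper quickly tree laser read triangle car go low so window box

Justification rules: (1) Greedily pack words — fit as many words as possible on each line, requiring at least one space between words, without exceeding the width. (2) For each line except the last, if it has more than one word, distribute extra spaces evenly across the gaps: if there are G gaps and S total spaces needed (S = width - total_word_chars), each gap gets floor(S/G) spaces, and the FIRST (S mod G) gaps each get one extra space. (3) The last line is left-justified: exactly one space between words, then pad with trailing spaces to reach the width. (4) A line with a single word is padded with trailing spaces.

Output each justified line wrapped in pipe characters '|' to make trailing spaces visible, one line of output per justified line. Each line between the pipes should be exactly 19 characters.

Answer: |address leaf pepper|
|quickly  tree laser|
|read  triangle  car|
|go  low  so  window|
|box                |

Derivation:
Line 1: ['address', 'leaf', 'pepper'] (min_width=19, slack=0)
Line 2: ['quickly', 'tree', 'laser'] (min_width=18, slack=1)
Line 3: ['read', 'triangle', 'car'] (min_width=17, slack=2)
Line 4: ['go', 'low', 'so', 'window'] (min_width=16, slack=3)
Line 5: ['box'] (min_width=3, slack=16)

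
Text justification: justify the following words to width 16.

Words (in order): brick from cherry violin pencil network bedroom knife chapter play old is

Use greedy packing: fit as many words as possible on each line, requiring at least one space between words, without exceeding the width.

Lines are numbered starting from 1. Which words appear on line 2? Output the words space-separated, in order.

Line 1: ['brick', 'from'] (min_width=10, slack=6)
Line 2: ['cherry', 'violin'] (min_width=13, slack=3)
Line 3: ['pencil', 'network'] (min_width=14, slack=2)
Line 4: ['bedroom', 'knife'] (min_width=13, slack=3)
Line 5: ['chapter', 'play', 'old'] (min_width=16, slack=0)
Line 6: ['is'] (min_width=2, slack=14)

Answer: cherry violin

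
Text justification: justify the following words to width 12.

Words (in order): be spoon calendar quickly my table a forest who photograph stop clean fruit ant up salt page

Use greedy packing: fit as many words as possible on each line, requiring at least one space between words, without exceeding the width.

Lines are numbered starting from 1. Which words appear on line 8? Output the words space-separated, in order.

Line 1: ['be', 'spoon'] (min_width=8, slack=4)
Line 2: ['calendar'] (min_width=8, slack=4)
Line 3: ['quickly', 'my'] (min_width=10, slack=2)
Line 4: ['table', 'a'] (min_width=7, slack=5)
Line 5: ['forest', 'who'] (min_width=10, slack=2)
Line 6: ['photograph'] (min_width=10, slack=2)
Line 7: ['stop', 'clean'] (min_width=10, slack=2)
Line 8: ['fruit', 'ant', 'up'] (min_width=12, slack=0)
Line 9: ['salt', 'page'] (min_width=9, slack=3)

Answer: fruit ant up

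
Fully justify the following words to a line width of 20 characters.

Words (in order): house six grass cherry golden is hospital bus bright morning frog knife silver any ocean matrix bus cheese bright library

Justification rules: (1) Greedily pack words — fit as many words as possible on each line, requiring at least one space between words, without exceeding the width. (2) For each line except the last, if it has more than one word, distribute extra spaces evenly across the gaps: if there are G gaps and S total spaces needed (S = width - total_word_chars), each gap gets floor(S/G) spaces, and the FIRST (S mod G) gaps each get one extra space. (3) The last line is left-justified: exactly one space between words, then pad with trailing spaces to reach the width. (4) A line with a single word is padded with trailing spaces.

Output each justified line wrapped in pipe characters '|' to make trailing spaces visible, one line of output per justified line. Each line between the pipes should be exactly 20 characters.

Line 1: ['house', 'six', 'grass'] (min_width=15, slack=5)
Line 2: ['cherry', 'golden', 'is'] (min_width=16, slack=4)
Line 3: ['hospital', 'bus', 'bright'] (min_width=19, slack=1)
Line 4: ['morning', 'frog', 'knife'] (min_width=18, slack=2)
Line 5: ['silver', 'any', 'ocean'] (min_width=16, slack=4)
Line 6: ['matrix', 'bus', 'cheese'] (min_width=17, slack=3)
Line 7: ['bright', 'library'] (min_width=14, slack=6)

Answer: |house    six   grass|
|cherry   golden   is|
|hospital  bus bright|
|morning  frog  knife|
|silver   any   ocean|
|matrix   bus  cheese|
|bright library      |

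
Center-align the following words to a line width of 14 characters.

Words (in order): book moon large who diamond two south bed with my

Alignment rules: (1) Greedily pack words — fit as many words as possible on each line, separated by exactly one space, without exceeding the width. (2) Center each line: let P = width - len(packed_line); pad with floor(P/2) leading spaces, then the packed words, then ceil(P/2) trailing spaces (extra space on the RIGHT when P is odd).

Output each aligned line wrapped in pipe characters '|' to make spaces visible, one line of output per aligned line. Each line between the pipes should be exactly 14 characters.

Answer: |  book moon   |
|  large who   |
| diamond two  |
|south bed with|
|      my      |

Derivation:
Line 1: ['book', 'moon'] (min_width=9, slack=5)
Line 2: ['large', 'who'] (min_width=9, slack=5)
Line 3: ['diamond', 'two'] (min_width=11, slack=3)
Line 4: ['south', 'bed', 'with'] (min_width=14, slack=0)
Line 5: ['my'] (min_width=2, slack=12)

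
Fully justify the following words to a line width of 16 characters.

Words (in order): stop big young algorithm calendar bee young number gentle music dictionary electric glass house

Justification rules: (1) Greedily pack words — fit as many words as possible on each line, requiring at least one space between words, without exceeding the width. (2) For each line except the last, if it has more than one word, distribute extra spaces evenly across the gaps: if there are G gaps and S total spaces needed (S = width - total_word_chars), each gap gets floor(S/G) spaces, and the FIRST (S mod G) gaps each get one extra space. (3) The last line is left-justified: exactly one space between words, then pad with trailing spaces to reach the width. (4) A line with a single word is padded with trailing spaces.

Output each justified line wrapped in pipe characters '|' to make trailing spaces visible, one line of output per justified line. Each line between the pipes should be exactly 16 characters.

Answer: |stop  big  young|
|algorithm       |
|calendar     bee|
|young     number|
|gentle     music|
|dictionary      |
|electric   glass|
|house           |

Derivation:
Line 1: ['stop', 'big', 'young'] (min_width=14, slack=2)
Line 2: ['algorithm'] (min_width=9, slack=7)
Line 3: ['calendar', 'bee'] (min_width=12, slack=4)
Line 4: ['young', 'number'] (min_width=12, slack=4)
Line 5: ['gentle', 'music'] (min_width=12, slack=4)
Line 6: ['dictionary'] (min_width=10, slack=6)
Line 7: ['electric', 'glass'] (min_width=14, slack=2)
Line 8: ['house'] (min_width=5, slack=11)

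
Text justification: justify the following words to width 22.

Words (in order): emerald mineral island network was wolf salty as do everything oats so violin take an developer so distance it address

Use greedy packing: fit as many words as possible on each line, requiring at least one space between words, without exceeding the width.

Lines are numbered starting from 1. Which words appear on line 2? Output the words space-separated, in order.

Line 1: ['emerald', 'mineral', 'island'] (min_width=22, slack=0)
Line 2: ['network', 'was', 'wolf', 'salty'] (min_width=22, slack=0)
Line 3: ['as', 'do', 'everything', 'oats'] (min_width=21, slack=1)
Line 4: ['so', 'violin', 'take', 'an'] (min_width=17, slack=5)
Line 5: ['developer', 'so', 'distance'] (min_width=21, slack=1)
Line 6: ['it', 'address'] (min_width=10, slack=12)

Answer: network was wolf salty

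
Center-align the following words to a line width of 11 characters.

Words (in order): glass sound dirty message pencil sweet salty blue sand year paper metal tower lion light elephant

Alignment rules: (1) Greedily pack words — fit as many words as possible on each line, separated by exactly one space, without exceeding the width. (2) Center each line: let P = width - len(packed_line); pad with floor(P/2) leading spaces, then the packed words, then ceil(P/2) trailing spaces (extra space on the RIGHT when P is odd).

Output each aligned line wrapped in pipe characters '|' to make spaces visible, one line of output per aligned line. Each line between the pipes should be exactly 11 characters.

Line 1: ['glass', 'sound'] (min_width=11, slack=0)
Line 2: ['dirty'] (min_width=5, slack=6)
Line 3: ['message'] (min_width=7, slack=4)
Line 4: ['pencil'] (min_width=6, slack=5)
Line 5: ['sweet', 'salty'] (min_width=11, slack=0)
Line 6: ['blue', 'sand'] (min_width=9, slack=2)
Line 7: ['year', 'paper'] (min_width=10, slack=1)
Line 8: ['metal', 'tower'] (min_width=11, slack=0)
Line 9: ['lion', 'light'] (min_width=10, slack=1)
Line 10: ['elephant'] (min_width=8, slack=3)

Answer: |glass sound|
|   dirty   |
|  message  |
|  pencil   |
|sweet salty|
| blue sand |
|year paper |
|metal tower|
|lion light |
| elephant  |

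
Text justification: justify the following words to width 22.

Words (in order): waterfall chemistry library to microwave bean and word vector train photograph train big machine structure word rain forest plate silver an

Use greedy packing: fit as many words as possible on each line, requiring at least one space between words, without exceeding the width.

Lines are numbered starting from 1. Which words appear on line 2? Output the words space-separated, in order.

Answer: library to microwave

Derivation:
Line 1: ['waterfall', 'chemistry'] (min_width=19, slack=3)
Line 2: ['library', 'to', 'microwave'] (min_width=20, slack=2)
Line 3: ['bean', 'and', 'word', 'vector'] (min_width=20, slack=2)
Line 4: ['train', 'photograph', 'train'] (min_width=22, slack=0)
Line 5: ['big', 'machine', 'structure'] (min_width=21, slack=1)
Line 6: ['word', 'rain', 'forest', 'plate'] (min_width=22, slack=0)
Line 7: ['silver', 'an'] (min_width=9, slack=13)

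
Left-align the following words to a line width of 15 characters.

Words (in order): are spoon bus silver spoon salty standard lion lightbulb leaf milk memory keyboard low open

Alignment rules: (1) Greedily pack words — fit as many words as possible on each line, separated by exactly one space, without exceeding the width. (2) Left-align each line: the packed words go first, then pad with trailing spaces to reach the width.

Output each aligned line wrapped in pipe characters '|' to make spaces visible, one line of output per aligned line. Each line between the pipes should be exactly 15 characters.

Line 1: ['are', 'spoon', 'bus'] (min_width=13, slack=2)
Line 2: ['silver', 'spoon'] (min_width=12, slack=3)
Line 3: ['salty', 'standard'] (min_width=14, slack=1)
Line 4: ['lion', 'lightbulb'] (min_width=14, slack=1)
Line 5: ['leaf', 'milk'] (min_width=9, slack=6)
Line 6: ['memory', 'keyboard'] (min_width=15, slack=0)
Line 7: ['low', 'open'] (min_width=8, slack=7)

Answer: |are spoon bus  |
|silver spoon   |
|salty standard |
|lion lightbulb |
|leaf milk      |
|memory keyboard|
|low open       |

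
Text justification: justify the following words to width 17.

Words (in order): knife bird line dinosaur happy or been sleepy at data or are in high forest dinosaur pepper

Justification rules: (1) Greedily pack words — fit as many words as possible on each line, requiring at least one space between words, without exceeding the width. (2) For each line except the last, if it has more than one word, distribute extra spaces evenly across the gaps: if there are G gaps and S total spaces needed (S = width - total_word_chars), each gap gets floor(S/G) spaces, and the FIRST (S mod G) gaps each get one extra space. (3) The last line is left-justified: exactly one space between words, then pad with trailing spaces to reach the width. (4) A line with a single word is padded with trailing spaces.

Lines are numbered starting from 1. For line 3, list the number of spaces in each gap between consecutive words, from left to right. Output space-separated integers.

Answer: 3 2

Derivation:
Line 1: ['knife', 'bird', 'line'] (min_width=15, slack=2)
Line 2: ['dinosaur', 'happy', 'or'] (min_width=17, slack=0)
Line 3: ['been', 'sleepy', 'at'] (min_width=14, slack=3)
Line 4: ['data', 'or', 'are', 'in'] (min_width=14, slack=3)
Line 5: ['high', 'forest'] (min_width=11, slack=6)
Line 6: ['dinosaur', 'pepper'] (min_width=15, slack=2)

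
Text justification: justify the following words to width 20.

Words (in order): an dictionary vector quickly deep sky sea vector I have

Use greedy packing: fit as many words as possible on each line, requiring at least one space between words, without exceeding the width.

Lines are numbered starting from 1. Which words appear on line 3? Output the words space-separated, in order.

Line 1: ['an', 'dictionary', 'vector'] (min_width=20, slack=0)
Line 2: ['quickly', 'deep', 'sky', 'sea'] (min_width=20, slack=0)
Line 3: ['vector', 'I', 'have'] (min_width=13, slack=7)

Answer: vector I have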